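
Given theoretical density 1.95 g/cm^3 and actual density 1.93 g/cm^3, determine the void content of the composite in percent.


Void% = (rho_theo - rho_actual)/rho_theo * 100 = (1.95 - 1.93)/1.95 * 100 = 1.03%

1.03%


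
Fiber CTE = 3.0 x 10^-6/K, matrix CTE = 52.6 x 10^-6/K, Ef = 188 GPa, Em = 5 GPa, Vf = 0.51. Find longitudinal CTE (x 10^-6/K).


E1 = Ef*Vf + Em*(1-Vf) = 98.33
alpha_1 = (alpha_f*Ef*Vf + alpha_m*Em*(1-Vf))/E1 = 4.24 x 10^-6/K

4.24 x 10^-6/K


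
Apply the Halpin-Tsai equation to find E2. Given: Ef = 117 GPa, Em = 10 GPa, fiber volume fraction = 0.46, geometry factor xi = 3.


eta = (Ef/Em - 1)/(Ef/Em + xi) = (11.7 - 1)/(11.7 + 3) = 0.7279
E2 = Em*(1+xi*eta*Vf)/(1-eta*Vf) = 30.13 GPa

30.13 GPa


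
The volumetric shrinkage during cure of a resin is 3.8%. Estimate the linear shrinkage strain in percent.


Linear shrinkage ≈ vol_shrink/3 = 3.8/3 = 1.267%

1.267%


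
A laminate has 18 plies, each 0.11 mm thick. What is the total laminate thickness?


h = n * t_ply = 18 * 0.11 = 1.98 mm

1.98 mm


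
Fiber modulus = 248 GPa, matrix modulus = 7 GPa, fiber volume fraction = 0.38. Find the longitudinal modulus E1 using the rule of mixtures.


E1 = Ef*Vf + Em*(1-Vf) = 248*0.38 + 7*0.62 = 98.58 GPa

98.58 GPa


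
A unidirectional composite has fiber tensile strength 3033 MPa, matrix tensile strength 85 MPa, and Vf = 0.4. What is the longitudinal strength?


sigma_1 = sigma_f*Vf + sigma_m*(1-Vf) = 3033*0.4 + 85*0.6 = 1264.2 MPa

1264.2 MPa


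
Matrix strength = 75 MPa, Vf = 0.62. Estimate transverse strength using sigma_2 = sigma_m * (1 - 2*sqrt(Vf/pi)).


factor = 1 - 2*sqrt(0.62/pi) = 0.1115
sigma_2 = 75 * 0.1115 = 8.36 MPa

8.36 MPa


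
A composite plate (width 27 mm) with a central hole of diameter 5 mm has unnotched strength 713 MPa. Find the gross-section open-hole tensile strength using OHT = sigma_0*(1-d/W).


OHT = sigma_0*(1-d/W) = 713*(1-5/27) = 581.0 MPa

581.0 MPa


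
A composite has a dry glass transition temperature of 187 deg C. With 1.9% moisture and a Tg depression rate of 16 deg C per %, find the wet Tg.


Tg_wet = Tg_dry - k*moisture = 187 - 16*1.9 = 156.6 deg C

156.6 deg C


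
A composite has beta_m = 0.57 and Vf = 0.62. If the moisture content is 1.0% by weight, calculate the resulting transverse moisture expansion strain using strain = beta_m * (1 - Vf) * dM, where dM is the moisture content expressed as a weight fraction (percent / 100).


dM = 1.0/100 = 0.01
strain = beta_m * (1-Vf) * dM = 0.57 * 0.38 * 0.01 = 0.002166

0.002166


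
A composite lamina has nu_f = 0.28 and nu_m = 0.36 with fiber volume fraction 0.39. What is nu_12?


nu_12 = nu_f*Vf + nu_m*(1-Vf) = 0.28*0.39 + 0.36*0.61 = 0.3288

0.3288


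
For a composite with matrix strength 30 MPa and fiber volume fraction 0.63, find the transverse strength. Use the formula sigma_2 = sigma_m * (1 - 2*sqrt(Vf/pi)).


factor = 1 - 2*sqrt(0.63/pi) = 0.1044
sigma_2 = 30 * 0.1044 = 3.13 MPa

3.13 MPa


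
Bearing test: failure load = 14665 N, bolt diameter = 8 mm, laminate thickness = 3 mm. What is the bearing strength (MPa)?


sigma_br = F/(d*h) = 14665/(8*3) = 611.0 MPa

611.0 MPa


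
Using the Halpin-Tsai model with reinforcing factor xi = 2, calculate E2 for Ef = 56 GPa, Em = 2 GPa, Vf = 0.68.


eta = (Ef/Em - 1)/(Ef/Em + xi) = (28.0 - 1)/(28.0 + 2) = 0.9
E2 = Em*(1+xi*eta*Vf)/(1-eta*Vf) = 11.46 GPa

11.46 GPa


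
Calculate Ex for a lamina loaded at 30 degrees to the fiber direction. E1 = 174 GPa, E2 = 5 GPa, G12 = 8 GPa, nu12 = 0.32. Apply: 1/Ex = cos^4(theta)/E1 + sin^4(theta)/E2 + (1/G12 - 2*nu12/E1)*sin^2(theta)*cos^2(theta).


cos^4(30) = 0.5625, sin^4(30) = 0.0625, sin^2(30)*cos^2(30) = 0.1875
1/G12 - 2*nu12/E1 = 1/8 - 2*0.32/174 = 0.121322 GPa^-1
1/Ex = 0.5625/174 + 0.0625/5 + 0.121322*0.1875 = 0.0384806 GPa^-1
Ex = 25.99 GPa

25.99 GPa


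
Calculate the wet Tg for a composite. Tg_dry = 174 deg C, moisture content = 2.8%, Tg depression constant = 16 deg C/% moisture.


Tg_wet = Tg_dry - k*moisture = 174 - 16*2.8 = 129.2 deg C

129.2 deg C


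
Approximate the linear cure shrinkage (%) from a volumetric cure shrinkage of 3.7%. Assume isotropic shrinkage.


Linear shrinkage ≈ vol_shrink/3 = 3.7/3 = 1.233%

1.233%


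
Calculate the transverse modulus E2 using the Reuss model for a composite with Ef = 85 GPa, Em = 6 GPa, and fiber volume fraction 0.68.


1/E2 = Vf/Ef + (1-Vf)/Em = 0.68/85 + 0.32/6
E2 = 16.3 GPa

16.3 GPa


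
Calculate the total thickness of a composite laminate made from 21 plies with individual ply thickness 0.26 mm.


h = n * t_ply = 21 * 0.26 = 5.46 mm

5.46 mm


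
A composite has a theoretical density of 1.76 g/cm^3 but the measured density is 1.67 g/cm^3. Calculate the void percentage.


Void% = (rho_theo - rho_actual)/rho_theo * 100 = (1.76 - 1.67)/1.76 * 100 = 5.11%

5.11%


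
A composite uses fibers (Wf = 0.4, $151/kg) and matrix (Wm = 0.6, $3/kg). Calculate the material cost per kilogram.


Cost = cost_f*Wf + cost_m*Wm = 151*0.4 + 3*0.6 = $62.2/kg

$62.2/kg


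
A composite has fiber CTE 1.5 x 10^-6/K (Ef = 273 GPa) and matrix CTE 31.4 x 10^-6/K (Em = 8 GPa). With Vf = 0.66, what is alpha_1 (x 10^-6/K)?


E1 = Ef*Vf + Em*(1-Vf) = 182.9
alpha_1 = (alpha_f*Ef*Vf + alpha_m*Em*(1-Vf))/E1 = 1.94 x 10^-6/K

1.94 x 10^-6/K


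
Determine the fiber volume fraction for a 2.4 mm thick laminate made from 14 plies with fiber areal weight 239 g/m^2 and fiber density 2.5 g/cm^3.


Vf = n * FAW / (rho_f * h * 1000) = 14 * 239 / (2.5 * 2.4 * 1000) = 0.5577

0.5577


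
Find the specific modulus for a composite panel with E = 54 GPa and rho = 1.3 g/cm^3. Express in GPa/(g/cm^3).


Specific stiffness = E/rho = 54/1.3 = 41.5 GPa/(g/cm^3)

41.5 GPa/(g/cm^3)


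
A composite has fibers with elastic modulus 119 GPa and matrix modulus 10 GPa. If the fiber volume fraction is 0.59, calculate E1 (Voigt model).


E1 = Ef*Vf + Em*(1-Vf) = 119*0.59 + 10*0.41 = 74.31 GPa

74.31 GPa


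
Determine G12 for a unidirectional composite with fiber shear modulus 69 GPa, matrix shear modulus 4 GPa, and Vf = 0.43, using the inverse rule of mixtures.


1/G12 = Vf/Gf + (1-Vf)/Gm = 0.43/69 + 0.57/4
G12 = 6.72 GPa

6.72 GPa


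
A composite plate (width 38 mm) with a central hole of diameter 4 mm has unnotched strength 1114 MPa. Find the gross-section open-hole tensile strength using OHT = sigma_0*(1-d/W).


OHT = sigma_0*(1-d/W) = 1114*(1-4/38) = 996.7 MPa

996.7 MPa


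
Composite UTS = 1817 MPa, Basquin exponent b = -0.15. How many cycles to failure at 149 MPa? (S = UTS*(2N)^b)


N = 0.5 * (S/UTS)^(1/b) = 0.5 * (149/1817)^(1/-0.15) = 8.7115e+06 cycles

8.7115e+06 cycles


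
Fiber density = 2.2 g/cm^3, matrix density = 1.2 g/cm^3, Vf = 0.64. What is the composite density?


rho_c = rho_f*Vf + rho_m*(1-Vf) = 2.2*0.64 + 1.2*0.36 = 1.84 g/cm^3

1.84 g/cm^3


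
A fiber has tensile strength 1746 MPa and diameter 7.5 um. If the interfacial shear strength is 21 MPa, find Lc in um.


Lc = sigma_f * d / (2 * tau_i) = 1746 * 7.5 / (2 * 21) = 311.8 um

311.8 um


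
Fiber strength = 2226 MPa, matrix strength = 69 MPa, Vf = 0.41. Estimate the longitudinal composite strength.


sigma_1 = sigma_f*Vf + sigma_m*(1-Vf) = 2226*0.41 + 69*0.59 = 953.4 MPa

953.4 MPa


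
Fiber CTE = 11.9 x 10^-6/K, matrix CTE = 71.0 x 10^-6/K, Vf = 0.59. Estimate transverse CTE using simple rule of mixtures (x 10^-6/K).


alpha_2 = alpha_f*Vf + alpha_m*(1-Vf) = 11.9*0.59 + 71.0*0.41 = 36.1 x 10^-6/K

36.1 x 10^-6/K


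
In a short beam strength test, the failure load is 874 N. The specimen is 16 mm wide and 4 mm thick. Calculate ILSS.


ILSS = 3F/(4bh) = 3*874/(4*16*4) = 10.24 MPa

10.24 MPa


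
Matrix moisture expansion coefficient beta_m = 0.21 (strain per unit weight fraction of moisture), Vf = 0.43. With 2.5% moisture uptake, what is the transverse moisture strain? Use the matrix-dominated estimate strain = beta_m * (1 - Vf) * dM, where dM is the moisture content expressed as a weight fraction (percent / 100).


dM = 2.5/100 = 0.025
strain = beta_m * (1-Vf) * dM = 0.21 * 0.57 * 0.025 = 0.0029925

0.0029925


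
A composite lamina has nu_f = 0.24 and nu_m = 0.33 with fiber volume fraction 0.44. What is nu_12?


nu_12 = nu_f*Vf + nu_m*(1-Vf) = 0.24*0.44 + 0.33*0.56 = 0.2904

0.2904


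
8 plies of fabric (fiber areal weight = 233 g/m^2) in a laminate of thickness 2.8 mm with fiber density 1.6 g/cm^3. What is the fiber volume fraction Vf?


Vf = n * FAW / (rho_f * h * 1000) = 8 * 233 / (1.6 * 2.8 * 1000) = 0.4161

0.4161


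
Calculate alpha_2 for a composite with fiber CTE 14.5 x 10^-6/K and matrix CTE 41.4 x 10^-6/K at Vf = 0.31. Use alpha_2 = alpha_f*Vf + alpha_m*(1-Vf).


alpha_2 = alpha_f*Vf + alpha_m*(1-Vf) = 14.5*0.31 + 41.4*0.69 = 33.1 x 10^-6/K

33.1 x 10^-6/K


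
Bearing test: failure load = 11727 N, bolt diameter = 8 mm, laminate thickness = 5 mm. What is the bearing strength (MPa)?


sigma_br = F/(d*h) = 11727/(8*5) = 293.2 MPa

293.2 MPa


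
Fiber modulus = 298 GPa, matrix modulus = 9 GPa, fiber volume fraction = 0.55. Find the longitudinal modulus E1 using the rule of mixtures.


E1 = Ef*Vf + Em*(1-Vf) = 298*0.55 + 9*0.45 = 167.95 GPa

167.95 GPa


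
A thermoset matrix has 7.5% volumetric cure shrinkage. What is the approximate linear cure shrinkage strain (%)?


Linear shrinkage ≈ vol_shrink/3 = 7.5/3 = 2.5%

2.5%


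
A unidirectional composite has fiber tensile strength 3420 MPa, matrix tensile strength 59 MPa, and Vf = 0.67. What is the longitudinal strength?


sigma_1 = sigma_f*Vf + sigma_m*(1-Vf) = 3420*0.67 + 59*0.33 = 2310.9 MPa

2310.9 MPa


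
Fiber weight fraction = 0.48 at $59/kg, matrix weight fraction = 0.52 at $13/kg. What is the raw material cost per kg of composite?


Cost = cost_f*Wf + cost_m*Wm = 59*0.48 + 13*0.52 = $35.08/kg

$35.08/kg


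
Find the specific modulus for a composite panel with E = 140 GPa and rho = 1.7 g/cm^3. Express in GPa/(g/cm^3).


Specific stiffness = E/rho = 140/1.7 = 82.4 GPa/(g/cm^3)

82.4 GPa/(g/cm^3)


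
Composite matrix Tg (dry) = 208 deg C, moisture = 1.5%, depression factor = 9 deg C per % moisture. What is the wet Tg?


Tg_wet = Tg_dry - k*moisture = 208 - 9*1.5 = 194.5 deg C

194.5 deg C


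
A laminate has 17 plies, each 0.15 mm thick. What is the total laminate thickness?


h = n * t_ply = 17 * 0.15 = 2.55 mm

2.55 mm


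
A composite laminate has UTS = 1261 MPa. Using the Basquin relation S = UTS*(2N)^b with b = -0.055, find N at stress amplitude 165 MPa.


N = 0.5 * (S/UTS)^(1/b) = 0.5 * (165/1261)^(1/-0.055) = 5.7242e+15 cycles

5.7242e+15 cycles


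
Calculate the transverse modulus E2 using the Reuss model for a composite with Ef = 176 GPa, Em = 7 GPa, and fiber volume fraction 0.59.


1/E2 = Vf/Ef + (1-Vf)/Em = 0.59/176 + 0.41/7
E2 = 16.15 GPa

16.15 GPa


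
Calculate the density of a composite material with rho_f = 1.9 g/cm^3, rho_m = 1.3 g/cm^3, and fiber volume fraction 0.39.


rho_c = rho_f*Vf + rho_m*(1-Vf) = 1.9*0.39 + 1.3*0.61 = 1.534 g/cm^3

1.534 g/cm^3


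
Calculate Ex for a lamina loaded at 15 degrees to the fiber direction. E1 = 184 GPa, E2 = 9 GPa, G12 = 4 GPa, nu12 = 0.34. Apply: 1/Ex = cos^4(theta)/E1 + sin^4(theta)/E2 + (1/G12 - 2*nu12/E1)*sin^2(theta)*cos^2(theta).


cos^4(15) = 0.870513, sin^4(15) = 0.004487, sin^2(15)*cos^2(15) = 0.0625
1/G12 - 2*nu12/E1 = 1/4 - 2*0.34/184 = 0.246304 GPa^-1
1/Ex = 0.870513/184 + 0.004487/9 + 0.246304*0.0625 = 0.0206237 GPa^-1
Ex = 48.49 GPa

48.49 GPa


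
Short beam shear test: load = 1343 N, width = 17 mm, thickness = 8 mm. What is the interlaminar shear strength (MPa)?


ILSS = 3F/(4bh) = 3*1343/(4*17*8) = 7.41 MPa

7.41 MPa


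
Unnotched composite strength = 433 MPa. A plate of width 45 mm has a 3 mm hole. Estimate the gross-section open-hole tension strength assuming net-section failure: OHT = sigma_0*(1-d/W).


OHT = sigma_0*(1-d/W) = 433*(1-3/45) = 404.1 MPa

404.1 MPa


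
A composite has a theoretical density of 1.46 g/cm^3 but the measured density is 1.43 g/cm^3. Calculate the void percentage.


Void% = (rho_theo - rho_actual)/rho_theo * 100 = (1.46 - 1.43)/1.46 * 100 = 2.05%

2.05%


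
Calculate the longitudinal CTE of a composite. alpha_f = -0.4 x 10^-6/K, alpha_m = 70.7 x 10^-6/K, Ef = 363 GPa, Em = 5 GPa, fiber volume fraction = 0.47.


E1 = Ef*Vf + Em*(1-Vf) = 173.26
alpha_1 = (alpha_f*Ef*Vf + alpha_m*Em*(1-Vf))/E1 = 0.69 x 10^-6/K

0.69 x 10^-6/K


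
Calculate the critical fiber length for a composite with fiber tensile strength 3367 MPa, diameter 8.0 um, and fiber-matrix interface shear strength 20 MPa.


Lc = sigma_f * d / (2 * tau_i) = 3367 * 8.0 / (2 * 20) = 673.4 um

673.4 um


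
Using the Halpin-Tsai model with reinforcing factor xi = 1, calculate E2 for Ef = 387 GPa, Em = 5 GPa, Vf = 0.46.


eta = (Ef/Em - 1)/(Ef/Em + xi) = (77.4 - 1)/(77.4 + 1) = 0.9745
E2 = Em*(1+xi*eta*Vf)/(1-eta*Vf) = 13.12 GPa

13.12 GPa


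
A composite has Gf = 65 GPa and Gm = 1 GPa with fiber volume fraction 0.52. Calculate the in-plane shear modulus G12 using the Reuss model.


1/G12 = Vf/Gf + (1-Vf)/Gm = 0.52/65 + 0.48/1
G12 = 2.05 GPa

2.05 GPa


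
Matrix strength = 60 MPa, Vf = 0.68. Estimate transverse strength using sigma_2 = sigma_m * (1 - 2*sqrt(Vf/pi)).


factor = 1 - 2*sqrt(0.68/pi) = 0.0695
sigma_2 = 60 * 0.0695 = 4.17 MPa

4.17 MPa


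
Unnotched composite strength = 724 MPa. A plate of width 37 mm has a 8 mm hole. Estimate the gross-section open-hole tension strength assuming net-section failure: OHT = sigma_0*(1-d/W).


OHT = sigma_0*(1-d/W) = 724*(1-8/37) = 567.5 MPa

567.5 MPa


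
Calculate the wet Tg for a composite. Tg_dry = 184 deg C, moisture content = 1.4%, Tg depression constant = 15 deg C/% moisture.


Tg_wet = Tg_dry - k*moisture = 184 - 15*1.4 = 163.0 deg C

163.0 deg C


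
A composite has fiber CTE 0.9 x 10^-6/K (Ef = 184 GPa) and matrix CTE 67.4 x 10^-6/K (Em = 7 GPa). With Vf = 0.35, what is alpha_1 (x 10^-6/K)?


E1 = Ef*Vf + Em*(1-Vf) = 68.95
alpha_1 = (alpha_f*Ef*Vf + alpha_m*Em*(1-Vf))/E1 = 5.29 x 10^-6/K

5.29 x 10^-6/K


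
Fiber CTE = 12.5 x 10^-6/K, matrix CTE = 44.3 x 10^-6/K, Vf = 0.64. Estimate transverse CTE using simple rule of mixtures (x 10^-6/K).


alpha_2 = alpha_f*Vf + alpha_m*(1-Vf) = 12.5*0.64 + 44.3*0.36 = 23.9 x 10^-6/K

23.9 x 10^-6/K


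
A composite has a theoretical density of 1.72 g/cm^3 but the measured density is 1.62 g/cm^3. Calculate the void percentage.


Void% = (rho_theo - rho_actual)/rho_theo * 100 = (1.72 - 1.62)/1.72 * 100 = 5.81%

5.81%


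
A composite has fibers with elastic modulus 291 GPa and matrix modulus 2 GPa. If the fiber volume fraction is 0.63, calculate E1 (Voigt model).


E1 = Ef*Vf + Em*(1-Vf) = 291*0.63 + 2*0.37 = 184.07 GPa

184.07 GPa


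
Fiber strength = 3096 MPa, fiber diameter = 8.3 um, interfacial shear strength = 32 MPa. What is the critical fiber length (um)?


Lc = sigma_f * d / (2 * tau_i) = 3096 * 8.3 / (2 * 32) = 401.5 um

401.5 um


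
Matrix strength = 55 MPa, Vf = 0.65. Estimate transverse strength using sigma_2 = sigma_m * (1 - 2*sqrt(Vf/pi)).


factor = 1 - 2*sqrt(0.65/pi) = 0.0903
sigma_2 = 55 * 0.0903 = 4.96 MPa

4.96 MPa


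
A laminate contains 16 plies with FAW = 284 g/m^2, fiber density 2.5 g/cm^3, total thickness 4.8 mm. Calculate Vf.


Vf = n * FAW / (rho_f * h * 1000) = 16 * 284 / (2.5 * 4.8 * 1000) = 0.3787

0.3787


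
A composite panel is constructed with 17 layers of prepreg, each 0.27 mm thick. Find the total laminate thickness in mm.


h = n * t_ply = 17 * 0.27 = 4.59 mm

4.59 mm


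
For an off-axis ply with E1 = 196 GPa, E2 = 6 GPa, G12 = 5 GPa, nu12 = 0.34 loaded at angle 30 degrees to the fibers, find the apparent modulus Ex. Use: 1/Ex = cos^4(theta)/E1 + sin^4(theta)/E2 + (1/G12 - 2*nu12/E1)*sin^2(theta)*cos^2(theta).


cos^4(30) = 0.5625, sin^4(30) = 0.0625, sin^2(30)*cos^2(30) = 0.1875
1/G12 - 2*nu12/E1 = 1/5 - 2*0.34/196 = 0.196531 GPa^-1
1/Ex = 0.5625/196 + 0.0625/6 + 0.196531*0.1875 = 0.0501361 GPa^-1
Ex = 19.95 GPa

19.95 GPa


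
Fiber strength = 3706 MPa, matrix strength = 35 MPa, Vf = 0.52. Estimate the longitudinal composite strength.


sigma_1 = sigma_f*Vf + sigma_m*(1-Vf) = 3706*0.52 + 35*0.48 = 1943.9 MPa

1943.9 MPa


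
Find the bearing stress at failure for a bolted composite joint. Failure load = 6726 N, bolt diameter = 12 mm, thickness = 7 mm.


sigma_br = F/(d*h) = 6726/(12*7) = 80.1 MPa

80.1 MPa


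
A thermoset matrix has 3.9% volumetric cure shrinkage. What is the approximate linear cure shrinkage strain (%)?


Linear shrinkage ≈ vol_shrink/3 = 3.9/3 = 1.3%

1.3%


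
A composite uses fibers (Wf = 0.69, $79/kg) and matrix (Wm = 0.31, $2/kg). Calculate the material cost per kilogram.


Cost = cost_f*Wf + cost_m*Wm = 79*0.69 + 2*0.31 = $55.13/kg

$55.13/kg


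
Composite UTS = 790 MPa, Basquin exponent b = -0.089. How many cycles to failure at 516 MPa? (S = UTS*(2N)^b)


N = 0.5 * (S/UTS)^(1/b) = 0.5 * (516/790)^(1/-0.089) = 59.8918 cycles

59.8918 cycles


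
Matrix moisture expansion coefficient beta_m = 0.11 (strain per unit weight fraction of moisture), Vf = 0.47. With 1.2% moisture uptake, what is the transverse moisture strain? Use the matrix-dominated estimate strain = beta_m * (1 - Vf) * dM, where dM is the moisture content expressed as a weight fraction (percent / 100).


dM = 1.2/100 = 0.012
strain = beta_m * (1-Vf) * dM = 0.11 * 0.53 * 0.012 = 0.0006996

0.0006996


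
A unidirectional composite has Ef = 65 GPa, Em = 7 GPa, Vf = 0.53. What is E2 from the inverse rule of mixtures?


1/E2 = Vf/Ef + (1-Vf)/Em = 0.53/65 + 0.47/7
E2 = 13.28 GPa

13.28 GPa


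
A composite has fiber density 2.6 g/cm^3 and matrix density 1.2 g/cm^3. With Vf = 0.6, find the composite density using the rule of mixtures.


rho_c = rho_f*Vf + rho_m*(1-Vf) = 2.6*0.6 + 1.2*0.4 = 2.04 g/cm^3

2.04 g/cm^3


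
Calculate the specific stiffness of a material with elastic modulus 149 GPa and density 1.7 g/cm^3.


Specific stiffness = E/rho = 149/1.7 = 87.6 GPa/(g/cm^3)

87.6 GPa/(g/cm^3)


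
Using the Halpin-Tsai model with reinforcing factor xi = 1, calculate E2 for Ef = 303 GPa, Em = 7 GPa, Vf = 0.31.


eta = (Ef/Em - 1)/(Ef/Em + xi) = (43.2857 - 1)/(43.2857 + 1) = 0.9548
E2 = Em*(1+xi*eta*Vf)/(1-eta*Vf) = 12.89 GPa

12.89 GPa


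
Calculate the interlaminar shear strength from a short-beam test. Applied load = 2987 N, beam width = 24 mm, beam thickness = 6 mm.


ILSS = 3F/(4bh) = 3*2987/(4*24*6) = 15.56 MPa

15.56 MPa


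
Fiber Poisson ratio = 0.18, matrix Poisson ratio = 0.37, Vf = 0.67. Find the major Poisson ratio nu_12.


nu_12 = nu_f*Vf + nu_m*(1-Vf) = 0.18*0.67 + 0.37*0.33 = 0.2427

0.2427


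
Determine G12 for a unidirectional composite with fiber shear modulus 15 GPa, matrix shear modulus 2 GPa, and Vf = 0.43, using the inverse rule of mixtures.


1/G12 = Vf/Gf + (1-Vf)/Gm = 0.43/15 + 0.57/2
G12 = 3.19 GPa

3.19 GPa


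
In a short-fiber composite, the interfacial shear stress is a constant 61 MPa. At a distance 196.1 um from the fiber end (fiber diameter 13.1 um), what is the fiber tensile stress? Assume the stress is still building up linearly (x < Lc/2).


Force balance: sigma_f * (pi*d^2/4) = tau * (pi*d) * x  ->  sigma_f = 4 * tau * x / d
sigma_f = 4 * 61 * 196.1 / 13.1 = 3652.5 MPa

3652.5 MPa


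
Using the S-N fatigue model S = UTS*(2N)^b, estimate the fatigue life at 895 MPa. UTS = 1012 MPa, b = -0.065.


N = 0.5 * (S/UTS)^(1/b) = 0.5 * (895/1012)^(1/-0.065) = 3.3102 cycles

3.3102 cycles


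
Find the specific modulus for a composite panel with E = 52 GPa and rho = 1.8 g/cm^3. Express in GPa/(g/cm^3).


Specific stiffness = E/rho = 52/1.8 = 28.9 GPa/(g/cm^3)

28.9 GPa/(g/cm^3)


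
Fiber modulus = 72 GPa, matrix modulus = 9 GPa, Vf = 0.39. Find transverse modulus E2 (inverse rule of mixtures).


1/E2 = Vf/Ef + (1-Vf)/Em = 0.39/72 + 0.61/9
E2 = 13.66 GPa

13.66 GPa


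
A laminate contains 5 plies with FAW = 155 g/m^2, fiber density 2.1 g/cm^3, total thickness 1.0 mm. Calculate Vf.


Vf = n * FAW / (rho_f * h * 1000) = 5 * 155 / (2.1 * 1.0 * 1000) = 0.369

0.369


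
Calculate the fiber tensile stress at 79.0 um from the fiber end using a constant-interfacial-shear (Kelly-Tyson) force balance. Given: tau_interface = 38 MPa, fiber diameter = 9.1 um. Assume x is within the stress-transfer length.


Force balance: sigma_f * (pi*d^2/4) = tau * (pi*d) * x  ->  sigma_f = 4 * tau * x / d
sigma_f = 4 * 38 * 79.0 / 9.1 = 1319.6 MPa

1319.6 MPa


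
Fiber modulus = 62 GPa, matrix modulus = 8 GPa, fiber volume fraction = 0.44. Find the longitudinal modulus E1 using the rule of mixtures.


E1 = Ef*Vf + Em*(1-Vf) = 62*0.44 + 8*0.56 = 31.76 GPa

31.76 GPa


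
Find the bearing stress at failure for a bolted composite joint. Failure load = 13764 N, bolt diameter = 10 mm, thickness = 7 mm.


sigma_br = F/(d*h) = 13764/(10*7) = 196.6 MPa

196.6 MPa


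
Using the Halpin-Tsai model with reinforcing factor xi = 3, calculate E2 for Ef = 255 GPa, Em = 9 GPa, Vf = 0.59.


eta = (Ef/Em - 1)/(Ef/Em + xi) = (28.3333 - 1)/(28.3333 + 3) = 0.8723
E2 = Em*(1+xi*eta*Vf)/(1-eta*Vf) = 47.18 GPa

47.18 GPa


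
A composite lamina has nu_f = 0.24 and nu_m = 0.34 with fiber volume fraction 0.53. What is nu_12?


nu_12 = nu_f*Vf + nu_m*(1-Vf) = 0.24*0.53 + 0.34*0.47 = 0.287

0.287


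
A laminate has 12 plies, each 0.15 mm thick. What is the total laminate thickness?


h = n * t_ply = 12 * 0.15 = 1.8 mm

1.8 mm


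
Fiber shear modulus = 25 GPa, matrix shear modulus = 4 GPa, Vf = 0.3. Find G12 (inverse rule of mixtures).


1/G12 = Vf/Gf + (1-Vf)/Gm = 0.3/25 + 0.7/4
G12 = 5.35 GPa

5.35 GPa


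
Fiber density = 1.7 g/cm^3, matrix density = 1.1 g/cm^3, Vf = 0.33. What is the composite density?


rho_c = rho_f*Vf + rho_m*(1-Vf) = 1.7*0.33 + 1.1*0.67 = 1.298 g/cm^3

1.298 g/cm^3


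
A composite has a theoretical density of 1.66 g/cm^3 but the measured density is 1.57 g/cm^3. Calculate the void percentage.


Void% = (rho_theo - rho_actual)/rho_theo * 100 = (1.66 - 1.57)/1.66 * 100 = 5.42%

5.42%


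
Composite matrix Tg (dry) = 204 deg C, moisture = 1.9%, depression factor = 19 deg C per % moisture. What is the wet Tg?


Tg_wet = Tg_dry - k*moisture = 204 - 19*1.9 = 167.9 deg C

167.9 deg C


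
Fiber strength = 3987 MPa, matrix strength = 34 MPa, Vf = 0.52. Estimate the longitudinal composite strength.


sigma_1 = sigma_f*Vf + sigma_m*(1-Vf) = 3987*0.52 + 34*0.48 = 2089.6 MPa

2089.6 MPa


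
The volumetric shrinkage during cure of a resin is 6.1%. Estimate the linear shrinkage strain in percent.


Linear shrinkage ≈ vol_shrink/3 = 6.1/3 = 2.033%

2.033%


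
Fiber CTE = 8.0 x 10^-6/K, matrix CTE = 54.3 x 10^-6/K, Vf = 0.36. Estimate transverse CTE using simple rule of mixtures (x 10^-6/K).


alpha_2 = alpha_f*Vf + alpha_m*(1-Vf) = 8.0*0.36 + 54.3*0.64 = 37.6 x 10^-6/K

37.6 x 10^-6/K


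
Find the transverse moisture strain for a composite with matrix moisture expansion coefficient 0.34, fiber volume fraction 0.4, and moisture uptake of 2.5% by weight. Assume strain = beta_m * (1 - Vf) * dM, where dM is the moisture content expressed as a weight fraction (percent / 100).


dM = 2.5/100 = 0.025
strain = beta_m * (1-Vf) * dM = 0.34 * 0.6 * 0.025 = 0.0051

0.0051


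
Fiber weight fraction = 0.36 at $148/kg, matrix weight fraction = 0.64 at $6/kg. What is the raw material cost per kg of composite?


Cost = cost_f*Wf + cost_m*Wm = 148*0.36 + 6*0.64 = $57.12/kg

$57.12/kg


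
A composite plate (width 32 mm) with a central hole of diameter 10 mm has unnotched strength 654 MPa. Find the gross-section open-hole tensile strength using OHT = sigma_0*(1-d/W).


OHT = sigma_0*(1-d/W) = 654*(1-10/32) = 449.6 MPa

449.6 MPa


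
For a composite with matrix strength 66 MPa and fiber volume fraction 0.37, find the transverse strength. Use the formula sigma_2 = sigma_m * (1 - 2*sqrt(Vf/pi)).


factor = 1 - 2*sqrt(0.37/pi) = 0.3136
sigma_2 = 66 * 0.3136 = 20.7 MPa

20.7 MPa


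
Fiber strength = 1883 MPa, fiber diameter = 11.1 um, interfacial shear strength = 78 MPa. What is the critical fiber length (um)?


Lc = sigma_f * d / (2 * tau_i) = 1883 * 11.1 / (2 * 78) = 134.0 um

134.0 um


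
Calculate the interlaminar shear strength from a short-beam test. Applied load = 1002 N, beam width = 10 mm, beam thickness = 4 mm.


ILSS = 3F/(4bh) = 3*1002/(4*10*4) = 18.79 MPa

18.79 MPa


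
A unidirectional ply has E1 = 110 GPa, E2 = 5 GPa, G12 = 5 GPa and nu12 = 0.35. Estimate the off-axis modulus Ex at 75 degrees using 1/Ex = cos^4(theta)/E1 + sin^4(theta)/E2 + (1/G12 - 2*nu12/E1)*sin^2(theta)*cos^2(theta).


cos^4(75) = 0.004487, sin^4(75) = 0.870513, sin^2(75)*cos^2(75) = 0.0625
1/G12 - 2*nu12/E1 = 1/5 - 2*0.35/110 = 0.193636 GPa^-1
1/Ex = 0.004487/110 + 0.870513/5 + 0.193636*0.0625 = 0.1862456 GPa^-1
Ex = 5.37 GPa

5.37 GPa


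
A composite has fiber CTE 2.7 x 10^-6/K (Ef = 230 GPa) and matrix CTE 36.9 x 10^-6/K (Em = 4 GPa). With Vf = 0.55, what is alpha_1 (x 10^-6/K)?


E1 = Ef*Vf + Em*(1-Vf) = 128.3
alpha_1 = (alpha_f*Ef*Vf + alpha_m*Em*(1-Vf))/E1 = 3.18 x 10^-6/K

3.18 x 10^-6/K


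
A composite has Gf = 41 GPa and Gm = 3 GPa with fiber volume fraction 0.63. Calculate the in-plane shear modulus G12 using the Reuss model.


1/G12 = Vf/Gf + (1-Vf)/Gm = 0.63/41 + 0.37/3
G12 = 7.21 GPa

7.21 GPa


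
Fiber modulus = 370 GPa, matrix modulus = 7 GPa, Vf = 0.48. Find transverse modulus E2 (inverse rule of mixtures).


1/E2 = Vf/Ef + (1-Vf)/Em = 0.48/370 + 0.52/7
E2 = 13.23 GPa

13.23 GPa


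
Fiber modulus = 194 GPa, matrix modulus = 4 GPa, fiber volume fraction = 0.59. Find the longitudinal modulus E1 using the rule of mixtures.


E1 = Ef*Vf + Em*(1-Vf) = 194*0.59 + 4*0.41 = 116.1 GPa

116.1 GPa


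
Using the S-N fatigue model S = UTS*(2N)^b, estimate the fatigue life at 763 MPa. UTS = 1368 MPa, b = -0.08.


N = 0.5 * (S/UTS)^(1/b) = 0.5 * (763/1368)^(1/-0.08) = 738.7364 cycles

738.7364 cycles


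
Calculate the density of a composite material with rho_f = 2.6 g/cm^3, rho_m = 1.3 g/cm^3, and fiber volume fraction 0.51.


rho_c = rho_f*Vf + rho_m*(1-Vf) = 2.6*0.51 + 1.3*0.49 = 1.963 g/cm^3

1.963 g/cm^3


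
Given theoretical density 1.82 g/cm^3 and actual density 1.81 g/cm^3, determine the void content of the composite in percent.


Void% = (rho_theo - rho_actual)/rho_theo * 100 = (1.82 - 1.81)/1.82 * 100 = 0.55%

0.55%


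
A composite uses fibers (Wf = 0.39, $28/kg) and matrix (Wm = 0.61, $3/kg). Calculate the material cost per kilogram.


Cost = cost_f*Wf + cost_m*Wm = 28*0.39 + 3*0.61 = $12.75/kg

$12.75/kg


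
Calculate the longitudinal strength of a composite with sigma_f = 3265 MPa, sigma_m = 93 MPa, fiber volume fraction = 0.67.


sigma_1 = sigma_f*Vf + sigma_m*(1-Vf) = 3265*0.67 + 93*0.33 = 2218.2 MPa

2218.2 MPa


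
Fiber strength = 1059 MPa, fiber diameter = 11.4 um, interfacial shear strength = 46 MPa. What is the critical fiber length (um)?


Lc = sigma_f * d / (2 * tau_i) = 1059 * 11.4 / (2 * 46) = 131.2 um

131.2 um


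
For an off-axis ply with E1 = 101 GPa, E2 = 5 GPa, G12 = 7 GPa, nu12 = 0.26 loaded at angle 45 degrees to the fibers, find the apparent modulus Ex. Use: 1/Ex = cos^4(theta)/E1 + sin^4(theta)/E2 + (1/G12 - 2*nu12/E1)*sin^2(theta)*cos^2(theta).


cos^4(45) = 0.25, sin^4(45) = 0.25, sin^2(45)*cos^2(45) = 0.25
1/G12 - 2*nu12/E1 = 1/7 - 2*0.26/101 = 0.137709 GPa^-1
1/Ex = 0.25/101 + 0.25/5 + 0.137709*0.25 = 0.0869024 GPa^-1
Ex = 11.51 GPa

11.51 GPa


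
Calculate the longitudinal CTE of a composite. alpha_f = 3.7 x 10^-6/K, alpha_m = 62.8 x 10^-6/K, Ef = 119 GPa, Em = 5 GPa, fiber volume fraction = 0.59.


E1 = Ef*Vf + Em*(1-Vf) = 72.26
alpha_1 = (alpha_f*Ef*Vf + alpha_m*Em*(1-Vf))/E1 = 5.38 x 10^-6/K

5.38 x 10^-6/K


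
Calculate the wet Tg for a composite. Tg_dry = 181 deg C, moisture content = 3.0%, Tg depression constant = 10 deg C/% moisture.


Tg_wet = Tg_dry - k*moisture = 181 - 10*3.0 = 151.0 deg C

151.0 deg C


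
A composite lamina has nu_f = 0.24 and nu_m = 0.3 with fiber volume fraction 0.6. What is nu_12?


nu_12 = nu_f*Vf + nu_m*(1-Vf) = 0.24*0.6 + 0.3*0.4 = 0.264

0.264


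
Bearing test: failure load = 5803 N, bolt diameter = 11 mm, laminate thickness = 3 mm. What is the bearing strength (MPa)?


sigma_br = F/(d*h) = 5803/(11*3) = 175.8 MPa

175.8 MPa


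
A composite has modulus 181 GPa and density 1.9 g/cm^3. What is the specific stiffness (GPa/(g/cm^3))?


Specific stiffness = E/rho = 181/1.9 = 95.3 GPa/(g/cm^3)

95.3 GPa/(g/cm^3)


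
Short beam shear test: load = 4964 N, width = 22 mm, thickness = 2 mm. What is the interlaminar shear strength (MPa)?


ILSS = 3F/(4bh) = 3*4964/(4*22*2) = 84.61 MPa

84.61 MPa


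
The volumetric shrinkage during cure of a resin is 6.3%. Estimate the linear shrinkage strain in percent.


Linear shrinkage ≈ vol_shrink/3 = 6.3/3 = 2.1%

2.1%


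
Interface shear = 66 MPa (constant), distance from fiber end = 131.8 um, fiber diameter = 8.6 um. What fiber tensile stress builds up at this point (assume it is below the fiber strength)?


Force balance: sigma_f * (pi*d^2/4) = tau * (pi*d) * x  ->  sigma_f = 4 * tau * x / d
sigma_f = 4 * 66 * 131.8 / 8.6 = 4046.0 MPa

4046.0 MPa


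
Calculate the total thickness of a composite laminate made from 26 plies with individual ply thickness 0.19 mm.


h = n * t_ply = 26 * 0.19 = 4.94 mm

4.94 mm


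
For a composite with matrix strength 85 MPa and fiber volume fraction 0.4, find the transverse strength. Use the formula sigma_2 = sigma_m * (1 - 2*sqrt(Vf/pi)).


factor = 1 - 2*sqrt(0.4/pi) = 0.2864
sigma_2 = 85 * 0.2864 = 24.34 MPa

24.34 MPa


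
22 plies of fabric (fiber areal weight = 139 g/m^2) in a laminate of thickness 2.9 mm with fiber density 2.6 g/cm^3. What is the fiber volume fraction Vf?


Vf = n * FAW / (rho_f * h * 1000) = 22 * 139 / (2.6 * 2.9 * 1000) = 0.4056

0.4056


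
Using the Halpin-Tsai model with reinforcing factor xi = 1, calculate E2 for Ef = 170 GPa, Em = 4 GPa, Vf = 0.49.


eta = (Ef/Em - 1)/(Ef/Em + xi) = (42.5 - 1)/(42.5 + 1) = 0.954
E2 = Em*(1+xi*eta*Vf)/(1-eta*Vf) = 11.02 GPa

11.02 GPa


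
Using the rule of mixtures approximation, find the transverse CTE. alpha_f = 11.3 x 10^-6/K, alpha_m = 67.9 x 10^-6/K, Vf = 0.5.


alpha_2 = alpha_f*Vf + alpha_m*(1-Vf) = 11.3*0.5 + 67.9*0.5 = 39.6 x 10^-6/K

39.6 x 10^-6/K


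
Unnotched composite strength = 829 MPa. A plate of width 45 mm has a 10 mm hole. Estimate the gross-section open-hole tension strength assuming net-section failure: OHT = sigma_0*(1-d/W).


OHT = sigma_0*(1-d/W) = 829*(1-10/45) = 644.8 MPa

644.8 MPa


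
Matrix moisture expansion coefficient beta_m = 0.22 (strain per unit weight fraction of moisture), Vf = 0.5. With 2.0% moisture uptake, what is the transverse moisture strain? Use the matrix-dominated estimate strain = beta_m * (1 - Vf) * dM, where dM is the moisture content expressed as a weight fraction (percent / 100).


dM = 2.0/100 = 0.02
strain = beta_m * (1-Vf) * dM = 0.22 * 0.5 * 0.02 = 0.0022

0.0022


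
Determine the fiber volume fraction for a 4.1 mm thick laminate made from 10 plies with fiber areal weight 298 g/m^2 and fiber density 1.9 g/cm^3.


Vf = n * FAW / (rho_f * h * 1000) = 10 * 298 / (1.9 * 4.1 * 1000) = 0.3825

0.3825


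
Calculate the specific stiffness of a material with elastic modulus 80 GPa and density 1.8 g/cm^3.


Specific stiffness = E/rho = 80/1.8 = 44.4 GPa/(g/cm^3)

44.4 GPa/(g/cm^3)


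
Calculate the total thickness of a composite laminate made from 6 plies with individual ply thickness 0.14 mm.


h = n * t_ply = 6 * 0.14 = 0.84 mm

0.84 mm


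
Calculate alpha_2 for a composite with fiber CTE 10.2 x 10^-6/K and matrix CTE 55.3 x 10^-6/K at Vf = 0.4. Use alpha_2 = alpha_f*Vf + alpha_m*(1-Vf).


alpha_2 = alpha_f*Vf + alpha_m*(1-Vf) = 10.2*0.4 + 55.3*0.6 = 37.3 x 10^-6/K

37.3 x 10^-6/K


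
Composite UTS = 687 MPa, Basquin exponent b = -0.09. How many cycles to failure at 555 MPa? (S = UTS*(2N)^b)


N = 0.5 * (S/UTS)^(1/b) = 0.5 * (555/687)^(1/-0.09) = 5.3526 cycles

5.3526 cycles


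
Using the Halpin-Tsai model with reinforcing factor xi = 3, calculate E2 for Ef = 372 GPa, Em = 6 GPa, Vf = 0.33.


eta = (Ef/Em - 1)/(Ef/Em + xi) = (62.0 - 1)/(62.0 + 3) = 0.9385
E2 = Em*(1+xi*eta*Vf)/(1-eta*Vf) = 16.77 GPa

16.77 GPa


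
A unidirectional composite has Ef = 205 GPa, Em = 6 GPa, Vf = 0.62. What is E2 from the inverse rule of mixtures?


1/E2 = Vf/Ef + (1-Vf)/Em = 0.62/205 + 0.38/6
E2 = 15.07 GPa

15.07 GPa


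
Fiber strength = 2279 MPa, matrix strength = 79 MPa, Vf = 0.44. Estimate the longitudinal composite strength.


sigma_1 = sigma_f*Vf + sigma_m*(1-Vf) = 2279*0.44 + 79*0.56 = 1047.0 MPa

1047.0 MPa


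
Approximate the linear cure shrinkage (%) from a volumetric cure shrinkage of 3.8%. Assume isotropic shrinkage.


Linear shrinkage ≈ vol_shrink/3 = 3.8/3 = 1.267%

1.267%


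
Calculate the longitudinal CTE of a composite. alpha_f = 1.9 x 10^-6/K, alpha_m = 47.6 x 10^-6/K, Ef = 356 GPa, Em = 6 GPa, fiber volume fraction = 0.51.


E1 = Ef*Vf + Em*(1-Vf) = 184.5
alpha_1 = (alpha_f*Ef*Vf + alpha_m*Em*(1-Vf))/E1 = 2.63 x 10^-6/K

2.63 x 10^-6/K


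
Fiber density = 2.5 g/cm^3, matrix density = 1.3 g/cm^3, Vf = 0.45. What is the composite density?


rho_c = rho_f*Vf + rho_m*(1-Vf) = 2.5*0.45 + 1.3*0.55 = 1.84 g/cm^3

1.84 g/cm^3


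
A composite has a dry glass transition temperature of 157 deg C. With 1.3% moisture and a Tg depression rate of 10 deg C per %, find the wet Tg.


Tg_wet = Tg_dry - k*moisture = 157 - 10*1.3 = 144.0 deg C

144.0 deg C


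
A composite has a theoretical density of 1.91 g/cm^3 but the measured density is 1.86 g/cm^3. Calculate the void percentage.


Void% = (rho_theo - rho_actual)/rho_theo * 100 = (1.91 - 1.86)/1.91 * 100 = 2.62%

2.62%


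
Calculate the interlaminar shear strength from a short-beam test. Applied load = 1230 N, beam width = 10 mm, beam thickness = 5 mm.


ILSS = 3F/(4bh) = 3*1230/(4*10*5) = 18.45 MPa

18.45 MPa


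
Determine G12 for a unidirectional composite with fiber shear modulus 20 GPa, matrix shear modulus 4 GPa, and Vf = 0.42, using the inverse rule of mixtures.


1/G12 = Vf/Gf + (1-Vf)/Gm = 0.42/20 + 0.58/4
G12 = 6.02 GPa

6.02 GPa


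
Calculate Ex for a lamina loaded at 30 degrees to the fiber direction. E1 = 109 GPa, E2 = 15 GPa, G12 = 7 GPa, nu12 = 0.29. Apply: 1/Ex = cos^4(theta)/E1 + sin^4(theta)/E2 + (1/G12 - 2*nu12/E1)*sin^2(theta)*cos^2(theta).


cos^4(30) = 0.5625, sin^4(30) = 0.0625, sin^2(30)*cos^2(30) = 0.1875
1/G12 - 2*nu12/E1 = 1/7 - 2*0.29/109 = 0.137536 GPa^-1
1/Ex = 0.5625/109 + 0.0625/15 + 0.137536*0.1875 = 0.0351152 GPa^-1
Ex = 28.48 GPa

28.48 GPa


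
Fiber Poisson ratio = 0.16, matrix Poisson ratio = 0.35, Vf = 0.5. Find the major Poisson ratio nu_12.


nu_12 = nu_f*Vf + nu_m*(1-Vf) = 0.16*0.5 + 0.35*0.5 = 0.255

0.255


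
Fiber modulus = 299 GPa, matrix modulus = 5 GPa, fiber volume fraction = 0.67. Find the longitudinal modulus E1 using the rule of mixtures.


E1 = Ef*Vf + Em*(1-Vf) = 299*0.67 + 5*0.33 = 201.98 GPa

201.98 GPa


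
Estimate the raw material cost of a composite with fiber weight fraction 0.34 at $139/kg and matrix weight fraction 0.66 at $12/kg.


Cost = cost_f*Wf + cost_m*Wm = 139*0.34 + 12*0.66 = $55.18/kg

$55.18/kg


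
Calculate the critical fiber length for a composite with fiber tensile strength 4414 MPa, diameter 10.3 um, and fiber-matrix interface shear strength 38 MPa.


Lc = sigma_f * d / (2 * tau_i) = 4414 * 10.3 / (2 * 38) = 598.2 um

598.2 um


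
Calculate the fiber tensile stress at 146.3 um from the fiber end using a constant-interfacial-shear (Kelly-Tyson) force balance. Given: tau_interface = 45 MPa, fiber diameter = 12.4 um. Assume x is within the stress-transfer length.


Force balance: sigma_f * (pi*d^2/4) = tau * (pi*d) * x  ->  sigma_f = 4 * tau * x / d
sigma_f = 4 * 45 * 146.3 / 12.4 = 2123.7 MPa

2123.7 MPa


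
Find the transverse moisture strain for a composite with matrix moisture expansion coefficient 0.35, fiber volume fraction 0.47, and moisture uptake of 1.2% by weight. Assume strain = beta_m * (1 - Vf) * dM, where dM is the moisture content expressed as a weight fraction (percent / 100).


dM = 1.2/100 = 0.012
strain = beta_m * (1-Vf) * dM = 0.35 * 0.53 * 0.012 = 0.002226

0.002226


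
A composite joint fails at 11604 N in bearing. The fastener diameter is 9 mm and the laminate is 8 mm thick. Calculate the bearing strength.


sigma_br = F/(d*h) = 11604/(9*8) = 161.2 MPa

161.2 MPa


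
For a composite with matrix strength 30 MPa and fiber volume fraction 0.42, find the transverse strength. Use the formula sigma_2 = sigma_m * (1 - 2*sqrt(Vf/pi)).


factor = 1 - 2*sqrt(0.42/pi) = 0.2687
sigma_2 = 30 * 0.2687 = 8.06 MPa

8.06 MPa


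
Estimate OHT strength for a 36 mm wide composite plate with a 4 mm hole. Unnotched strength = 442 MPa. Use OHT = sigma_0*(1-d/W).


OHT = sigma_0*(1-d/W) = 442*(1-4/36) = 392.9 MPa

392.9 MPa


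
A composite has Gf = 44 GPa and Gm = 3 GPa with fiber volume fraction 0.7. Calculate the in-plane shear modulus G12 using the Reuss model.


1/G12 = Vf/Gf + (1-Vf)/Gm = 0.7/44 + 0.3/3
G12 = 8.63 GPa

8.63 GPa


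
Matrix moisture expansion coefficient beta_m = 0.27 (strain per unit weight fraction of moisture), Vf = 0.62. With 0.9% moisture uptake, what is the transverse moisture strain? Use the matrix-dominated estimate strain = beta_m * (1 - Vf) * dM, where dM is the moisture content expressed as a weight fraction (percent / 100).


dM = 0.9/100 = 0.009
strain = beta_m * (1-Vf) * dM = 0.27 * 0.38 * 0.009 = 0.0009234

0.0009234


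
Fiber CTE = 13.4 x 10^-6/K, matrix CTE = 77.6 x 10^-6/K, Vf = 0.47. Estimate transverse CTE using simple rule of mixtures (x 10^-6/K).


alpha_2 = alpha_f*Vf + alpha_m*(1-Vf) = 13.4*0.47 + 77.6*0.53 = 47.4 x 10^-6/K

47.4 x 10^-6/K


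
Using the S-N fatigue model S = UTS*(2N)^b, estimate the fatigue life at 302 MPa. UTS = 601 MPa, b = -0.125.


N = 0.5 * (S/UTS)^(1/b) = 0.5 * (302/601)^(1/-0.125) = 123.0015 cycles

123.0015 cycles


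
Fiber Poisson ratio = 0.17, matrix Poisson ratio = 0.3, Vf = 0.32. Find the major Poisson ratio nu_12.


nu_12 = nu_f*Vf + nu_m*(1-Vf) = 0.17*0.32 + 0.3*0.68 = 0.2584

0.2584


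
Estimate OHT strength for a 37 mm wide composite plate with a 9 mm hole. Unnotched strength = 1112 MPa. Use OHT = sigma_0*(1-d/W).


OHT = sigma_0*(1-d/W) = 1112*(1-9/37) = 841.5 MPa

841.5 MPa


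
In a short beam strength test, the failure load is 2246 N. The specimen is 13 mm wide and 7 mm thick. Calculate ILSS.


ILSS = 3F/(4bh) = 3*2246/(4*13*7) = 18.51 MPa

18.51 MPa


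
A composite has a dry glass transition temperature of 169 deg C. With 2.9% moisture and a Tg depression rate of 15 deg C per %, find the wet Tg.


Tg_wet = Tg_dry - k*moisture = 169 - 15*2.9 = 125.5 deg C

125.5 deg C


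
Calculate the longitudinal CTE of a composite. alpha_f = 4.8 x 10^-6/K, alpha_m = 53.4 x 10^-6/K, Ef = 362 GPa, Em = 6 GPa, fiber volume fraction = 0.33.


E1 = Ef*Vf + Em*(1-Vf) = 123.48
alpha_1 = (alpha_f*Ef*Vf + alpha_m*Em*(1-Vf))/E1 = 6.38 x 10^-6/K

6.38 x 10^-6/K


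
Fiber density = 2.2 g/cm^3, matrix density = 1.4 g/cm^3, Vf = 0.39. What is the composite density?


rho_c = rho_f*Vf + rho_m*(1-Vf) = 2.2*0.39 + 1.4*0.61 = 1.712 g/cm^3

1.712 g/cm^3
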